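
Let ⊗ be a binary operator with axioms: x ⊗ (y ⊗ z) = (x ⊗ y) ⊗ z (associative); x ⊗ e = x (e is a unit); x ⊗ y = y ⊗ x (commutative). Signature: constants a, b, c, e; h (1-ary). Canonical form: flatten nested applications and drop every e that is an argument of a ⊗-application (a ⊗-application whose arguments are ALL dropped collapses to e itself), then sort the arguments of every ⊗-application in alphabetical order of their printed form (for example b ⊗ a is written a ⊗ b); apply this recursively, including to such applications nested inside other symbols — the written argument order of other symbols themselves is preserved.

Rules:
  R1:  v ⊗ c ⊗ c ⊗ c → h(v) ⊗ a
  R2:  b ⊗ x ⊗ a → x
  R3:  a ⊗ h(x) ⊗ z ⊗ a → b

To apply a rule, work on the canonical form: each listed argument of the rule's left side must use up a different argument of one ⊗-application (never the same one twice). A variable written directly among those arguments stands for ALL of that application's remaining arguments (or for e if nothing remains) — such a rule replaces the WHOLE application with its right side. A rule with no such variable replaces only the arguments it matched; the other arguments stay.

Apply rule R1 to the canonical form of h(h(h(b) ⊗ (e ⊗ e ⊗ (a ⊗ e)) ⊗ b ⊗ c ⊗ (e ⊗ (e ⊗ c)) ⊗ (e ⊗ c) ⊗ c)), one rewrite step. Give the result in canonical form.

Canonical form:  h(h(a ⊗ b ⊗ c ⊗ c ⊗ c ⊗ c ⊗ h(b)))
Apply R1:  consuming c, c, c;  v := a ⊗ b ⊗ c ⊗ h(b)
Every leftover argument binds to the variable; the entire application is replaced.
Giving:  h(h(a ⊗ h(a ⊗ b ⊗ c ⊗ h(b))))

Answer: h(h(a ⊗ h(a ⊗ b ⊗ c ⊗ h(b))))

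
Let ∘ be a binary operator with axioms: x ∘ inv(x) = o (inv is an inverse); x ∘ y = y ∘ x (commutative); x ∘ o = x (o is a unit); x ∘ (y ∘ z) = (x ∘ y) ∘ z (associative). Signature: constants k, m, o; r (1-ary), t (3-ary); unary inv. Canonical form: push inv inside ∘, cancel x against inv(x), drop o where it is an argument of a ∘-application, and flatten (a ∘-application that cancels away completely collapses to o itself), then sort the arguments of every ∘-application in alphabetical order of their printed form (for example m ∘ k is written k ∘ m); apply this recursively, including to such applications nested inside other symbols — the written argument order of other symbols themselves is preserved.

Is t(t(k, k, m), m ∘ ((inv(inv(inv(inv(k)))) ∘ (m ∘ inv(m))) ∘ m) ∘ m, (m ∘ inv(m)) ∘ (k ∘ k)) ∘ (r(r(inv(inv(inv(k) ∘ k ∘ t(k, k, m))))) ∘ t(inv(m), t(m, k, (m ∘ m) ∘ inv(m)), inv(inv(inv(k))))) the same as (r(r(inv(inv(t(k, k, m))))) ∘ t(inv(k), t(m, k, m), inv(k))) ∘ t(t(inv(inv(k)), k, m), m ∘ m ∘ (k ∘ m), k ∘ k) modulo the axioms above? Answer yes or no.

Answer: no — r(r(t(k, k, m))) ∘ t(inv(m), t(m, k, m), inv(k)) ∘ t(t(k, k, m), k ∘ m ∘ m ∘ m, k ∘ k) vs r(r(t(k, k, m))) ∘ t(inv(k), t(m, k, m), inv(k)) ∘ t(t(k, k, m), k ∘ m ∘ m ∘ m, k ∘ k)

Derivation:
Left:  t(t(k, k, m), m ∘ ((inv(inv(inv(inv(k)))) ∘ (m ∘ inv(m))) ∘ m) ∘ m, (m ∘ inv(m)) ∘ (k ∘ k)) ∘ (r(r(inv(inv(inv(k) ∘ k ∘ t(k, k, m))))) ∘ t(inv(m), t(m, k, (m ∘ m) ∘ inv(m)), inv(inv(inv(k)))))
  Push inv inside:  distribute inv over ∘ and collapse double inv
  Collect:  t(t(k, k, m), k ∘ m ∘ m ∘ m, k ∘ k) ∘ r(r(t(k, k, m))) ∘ t(inv(m), t(m, k, m), inv(k))
  Order the arguments:  r(r(t(k, k, m))) ∘ t(inv(m), t(m, k, m), inv(k)) ∘ t(t(k, k, m), k ∘ m ∘ m ∘ m, k ∘ k)
Right:  (r(r(inv(inv(t(k, k, m))))) ∘ t(inv(k), t(m, k, m), inv(k))) ∘ t(t(inv(inv(k)), k, m), m ∘ m ∘ (k ∘ m), k ∘ k)
  Push inv inside:  distribute inv over ∘ and collapse double inv
  Combine occurrences:  r(r(t(k, k, m))) ∘ t(inv(k), t(m, k, m), inv(k)) ∘ t(t(k, k, m), k ∘ m ∘ m ∘ m, k ∘ k)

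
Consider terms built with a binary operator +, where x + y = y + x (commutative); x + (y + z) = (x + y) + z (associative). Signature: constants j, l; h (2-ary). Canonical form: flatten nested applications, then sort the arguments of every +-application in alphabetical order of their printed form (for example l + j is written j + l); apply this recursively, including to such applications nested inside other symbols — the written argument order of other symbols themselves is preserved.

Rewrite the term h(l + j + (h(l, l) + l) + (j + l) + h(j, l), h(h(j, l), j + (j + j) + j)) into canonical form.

Answer: h(h(j, l) + h(l, l) + j + j + l + l + l, h(h(j, l), j + j + j + j))

Derivation:
Focus inside:  l + j + (h(l, l) + l) + (j + l) + h(j, l)
Merge nested applications:  l + j + h(l, l) + l + j + l + h(j, l)
Sort arguments:  h(j, l) + h(l, l) + j + j + l + l + l
Rebuild:  h(h(j, l) + h(l, l) + j + j + l + l + l, h(h(j, l), j + j + j + j))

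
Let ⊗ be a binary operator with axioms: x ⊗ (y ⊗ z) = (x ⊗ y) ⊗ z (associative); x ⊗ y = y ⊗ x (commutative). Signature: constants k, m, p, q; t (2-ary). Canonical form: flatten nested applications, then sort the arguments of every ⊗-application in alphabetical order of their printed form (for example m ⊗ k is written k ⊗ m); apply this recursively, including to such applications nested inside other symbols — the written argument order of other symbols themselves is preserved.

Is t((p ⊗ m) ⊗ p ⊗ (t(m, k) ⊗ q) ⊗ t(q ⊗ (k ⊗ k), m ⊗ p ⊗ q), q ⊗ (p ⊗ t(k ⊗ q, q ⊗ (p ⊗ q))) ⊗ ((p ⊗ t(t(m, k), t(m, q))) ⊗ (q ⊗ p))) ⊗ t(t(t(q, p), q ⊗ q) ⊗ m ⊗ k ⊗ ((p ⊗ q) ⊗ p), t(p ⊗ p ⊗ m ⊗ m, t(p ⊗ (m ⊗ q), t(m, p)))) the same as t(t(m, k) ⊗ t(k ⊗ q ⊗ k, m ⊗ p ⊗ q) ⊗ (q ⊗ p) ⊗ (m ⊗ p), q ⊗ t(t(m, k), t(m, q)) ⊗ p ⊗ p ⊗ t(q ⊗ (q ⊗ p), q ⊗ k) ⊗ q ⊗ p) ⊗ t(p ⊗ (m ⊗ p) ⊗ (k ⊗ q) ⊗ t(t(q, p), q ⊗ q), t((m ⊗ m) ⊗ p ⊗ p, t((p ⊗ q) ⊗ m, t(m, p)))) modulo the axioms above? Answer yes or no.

Answer: no — t(k ⊗ m ⊗ p ⊗ p ⊗ q ⊗ t(t(q, p), q ⊗ q), t(m ⊗ m ⊗ p ⊗ p, t(m ⊗ p ⊗ q, t(m, p)))) ⊗ t(m ⊗ p ⊗ p ⊗ q ⊗ t(k ⊗ k ⊗ q, m ⊗ p ⊗ q) ⊗ t(m, k), p ⊗ p ⊗ p ⊗ q ⊗ q ⊗ t(k ⊗ q, p ⊗ q ⊗ q) ⊗ t(t(m, k), t(m, q))) vs t(k ⊗ m ⊗ p ⊗ p ⊗ q ⊗ t(t(q, p), q ⊗ q), t(m ⊗ m ⊗ p ⊗ p, t(m ⊗ p ⊗ q, t(m, p)))) ⊗ t(m ⊗ p ⊗ p ⊗ q ⊗ t(k ⊗ k ⊗ q, m ⊗ p ⊗ q) ⊗ t(m, k), p ⊗ p ⊗ p ⊗ q ⊗ q ⊗ t(p ⊗ q ⊗ q, k ⊗ q) ⊗ t(t(m, k), t(m, q)))

Derivation:
Left:  t((p ⊗ m) ⊗ p ⊗ (t(m, k) ⊗ q) ⊗ t(q ⊗ (k ⊗ k), m ⊗ p ⊗ q), q ⊗ (p ⊗ t(k ⊗ q, q ⊗ (p ⊗ q))) ⊗ ((p ⊗ t(t(m, k), t(m, q))) ⊗ (q ⊗ p))) ⊗ t(t(t(q, p), q ⊗ q) ⊗ m ⊗ k ⊗ ((p ⊗ q) ⊗ p), t(p ⊗ p ⊗ m ⊗ m, t(p ⊗ (m ⊗ q), t(m, p))))
  Simplify inside:  t((p ⊗ m) ⊗ p ⊗ (t(m, k) ⊗ q) ⊗ t(q ⊗ (k ⊗ k), m ⊗ p ⊗ q), q ⊗ (p ⊗ t(k ⊗ q, q ⊗ (p ⊗ q))) ⊗ ((p ⊗ t(t(m, k), t(m, q))) ⊗ (q ⊗ p)))  →  t(m ⊗ p ⊗ p ⊗ q ⊗ t(k ⊗ k ⊗ q, m ⊗ p ⊗ q) ⊗ t(m, k), p ⊗ p ⊗ p ⊗ q ⊗ q ⊗ t(k ⊗ q, p ⊗ q ⊗ q) ⊗ t(t(m, k), t(m, q)))
  Canonicalize subterm:  t(t(t(q, p), q ⊗ q) ⊗ m ⊗ k ⊗ ((p ⊗ q) ⊗ p), t(p ⊗ p ⊗ m ⊗ m, t(p ⊗ (m ⊗ q), t(m, p))))  →  t(k ⊗ m ⊗ p ⊗ p ⊗ q ⊗ t(t(q, p), q ⊗ q), t(m ⊗ m ⊗ p ⊗ p, t(m ⊗ p ⊗ q, t(m, p))))
  Order the arguments:  t(k ⊗ m ⊗ p ⊗ p ⊗ q ⊗ t(t(q, p), q ⊗ q), t(m ⊗ m ⊗ p ⊗ p, t(m ⊗ p ⊗ q, t(m, p)))) ⊗ t(m ⊗ p ⊗ p ⊗ q ⊗ t(k ⊗ k ⊗ q, m ⊗ p ⊗ q) ⊗ t(m, k), p ⊗ p ⊗ p ⊗ q ⊗ q ⊗ t(k ⊗ q, p ⊗ q ⊗ q) ⊗ t(t(m, k), t(m, q)))
Right:  t(t(m, k) ⊗ t(k ⊗ q ⊗ k, m ⊗ p ⊗ q) ⊗ (q ⊗ p) ⊗ (m ⊗ p), q ⊗ t(t(m, k), t(m, q)) ⊗ p ⊗ p ⊗ t(q ⊗ (q ⊗ p), q ⊗ k) ⊗ q ⊗ p) ⊗ t(p ⊗ (m ⊗ p) ⊗ (k ⊗ q) ⊗ t(t(q, p), q ⊗ q), t((m ⊗ m) ⊗ p ⊗ p, t((p ⊗ q) ⊗ m, t(m, p))))
  Simplify inside:  t(t(m, k) ⊗ t(k ⊗ q ⊗ k, m ⊗ p ⊗ q) ⊗ (q ⊗ p) ⊗ (m ⊗ p), q ⊗ t(t(m, k), t(m, q)) ⊗ p ⊗ p ⊗ t(q ⊗ (q ⊗ p), q ⊗ k) ⊗ q ⊗ p)  →  t(m ⊗ p ⊗ p ⊗ q ⊗ t(k ⊗ k ⊗ q, m ⊗ p ⊗ q) ⊗ t(m, k), p ⊗ p ⊗ p ⊗ q ⊗ q ⊗ t(p ⊗ q ⊗ q, k ⊗ q) ⊗ t(t(m, k), t(m, q)))
  Simplify inside:  t(p ⊗ (m ⊗ p) ⊗ (k ⊗ q) ⊗ t(t(q, p), q ⊗ q), t((m ⊗ m) ⊗ p ⊗ p, t((p ⊗ q) ⊗ m, t(m, p))))  →  t(k ⊗ m ⊗ p ⊗ p ⊗ q ⊗ t(t(q, p), q ⊗ q), t(m ⊗ m ⊗ p ⊗ p, t(m ⊗ p ⊗ q, t(m, p))))
  Sort arguments:  t(k ⊗ m ⊗ p ⊗ p ⊗ q ⊗ t(t(q, p), q ⊗ q), t(m ⊗ m ⊗ p ⊗ p, t(m ⊗ p ⊗ q, t(m, p)))) ⊗ t(m ⊗ p ⊗ p ⊗ q ⊗ t(k ⊗ k ⊗ q, m ⊗ p ⊗ q) ⊗ t(m, k), p ⊗ p ⊗ p ⊗ q ⊗ q ⊗ t(p ⊗ q ⊗ q, k ⊗ q) ⊗ t(t(m, k), t(m, q)))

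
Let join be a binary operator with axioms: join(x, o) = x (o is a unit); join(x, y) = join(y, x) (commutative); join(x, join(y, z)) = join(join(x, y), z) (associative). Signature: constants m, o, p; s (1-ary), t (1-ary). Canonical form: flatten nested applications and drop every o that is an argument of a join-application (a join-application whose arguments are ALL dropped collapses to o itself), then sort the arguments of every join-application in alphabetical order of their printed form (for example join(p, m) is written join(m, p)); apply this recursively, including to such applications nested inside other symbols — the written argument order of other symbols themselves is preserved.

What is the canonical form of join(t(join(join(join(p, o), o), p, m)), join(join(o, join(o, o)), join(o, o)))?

Answer: t(join(m, p, p))

Derivation:
Un-nest:  join(t(join(join(join(p, o), o), p, m)), o, o, o, o, o)
Canonicalize subterm:  t(join(join(join(p, o), o), p, m))  →  t(join(m, p, p))
Drop the unit:  drop o (×5)
Sort arguments:  t(join(m, p, p))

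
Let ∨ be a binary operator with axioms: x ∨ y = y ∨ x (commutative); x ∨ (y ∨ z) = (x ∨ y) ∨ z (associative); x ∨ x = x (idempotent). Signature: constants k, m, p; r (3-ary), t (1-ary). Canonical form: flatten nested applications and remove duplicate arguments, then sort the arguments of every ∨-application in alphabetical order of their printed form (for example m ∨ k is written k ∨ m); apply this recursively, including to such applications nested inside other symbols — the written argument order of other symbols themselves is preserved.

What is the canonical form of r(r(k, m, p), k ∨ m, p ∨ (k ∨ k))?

Work inside:  p ∨ (k ∨ k)
Un-nest:  p ∨ k ∨ k
Idempotence:  drop duplicate k
Sort arguments:  k ∨ p
Rebuild:  r(r(k, m, p), k ∨ m, k ∨ p)

Answer: r(r(k, m, p), k ∨ m, k ∨ p)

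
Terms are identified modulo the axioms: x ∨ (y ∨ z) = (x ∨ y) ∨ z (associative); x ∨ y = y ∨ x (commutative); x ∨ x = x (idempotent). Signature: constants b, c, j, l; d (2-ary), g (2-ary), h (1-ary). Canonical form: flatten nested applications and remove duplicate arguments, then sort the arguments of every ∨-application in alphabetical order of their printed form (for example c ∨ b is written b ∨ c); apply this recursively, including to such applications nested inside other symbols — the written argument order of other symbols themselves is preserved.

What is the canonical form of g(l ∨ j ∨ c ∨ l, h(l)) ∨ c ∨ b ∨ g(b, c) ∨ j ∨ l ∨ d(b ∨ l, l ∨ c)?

Answer: b ∨ c ∨ d(b ∨ l, c ∨ l) ∨ g(b, c) ∨ g(c ∨ j ∨ l, h(l)) ∨ j ∨ l

Derivation:
Canonicalize subterm:  g(l ∨ j ∨ c ∨ l, h(l))  →  g(c ∨ j ∨ l, h(l))
Canonicalize subterm:  d(b ∨ l, l ∨ c)  →  d(b ∨ l, c ∨ l)
Sort:  b ∨ c ∨ d(b ∨ l, c ∨ l) ∨ g(b, c) ∨ g(c ∨ j ∨ l, h(l)) ∨ j ∨ l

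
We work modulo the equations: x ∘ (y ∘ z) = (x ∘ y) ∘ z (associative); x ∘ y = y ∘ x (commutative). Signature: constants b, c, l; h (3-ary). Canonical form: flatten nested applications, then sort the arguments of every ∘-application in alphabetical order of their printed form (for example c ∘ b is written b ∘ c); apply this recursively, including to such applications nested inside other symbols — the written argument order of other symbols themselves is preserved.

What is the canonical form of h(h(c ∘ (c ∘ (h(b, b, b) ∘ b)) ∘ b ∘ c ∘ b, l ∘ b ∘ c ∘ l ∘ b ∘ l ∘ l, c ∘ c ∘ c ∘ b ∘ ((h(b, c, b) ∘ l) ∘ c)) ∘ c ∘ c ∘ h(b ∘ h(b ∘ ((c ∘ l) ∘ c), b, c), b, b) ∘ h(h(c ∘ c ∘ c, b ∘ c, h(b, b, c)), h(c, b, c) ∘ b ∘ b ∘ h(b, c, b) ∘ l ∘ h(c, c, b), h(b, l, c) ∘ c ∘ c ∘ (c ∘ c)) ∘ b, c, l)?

Answer: h(b ∘ c ∘ c ∘ h(b ∘ b ∘ b ∘ c ∘ c ∘ c ∘ h(b, b, b), b ∘ b ∘ c ∘ l ∘ l ∘ l ∘ l, b ∘ c ∘ c ∘ c ∘ c ∘ h(b, c, b) ∘ l) ∘ h(b ∘ h(b ∘ c ∘ c ∘ l, b, c), b, b) ∘ h(h(c ∘ c ∘ c, b ∘ c, h(b, b, c)), b ∘ b ∘ h(b, c, b) ∘ h(c, b, c) ∘ h(c, c, b) ∘ l, c ∘ c ∘ c ∘ c ∘ h(b, l, c)), c, l)

Derivation:
Descend into:  h(c ∘ (c ∘ (h(b, b, b) ∘ b)) ∘ b ∘ c ∘ b, l ∘ b ∘ c ∘ l ∘ b ∘ l ∘ l, c ∘ c ∘ c ∘ b ∘ ((h(b, c, b) ∘ l) ∘ c)) ∘ c ∘ c ∘ h(b ∘ h(b ∘ ((c ∘ l) ∘ c), b, c), b, b) ∘ h(h(c ∘ c ∘ c, b ∘ c, h(b, b, c)), h(c, b, c) ∘ b ∘ b ∘ h(b, c, b) ∘ l ∘ h(c, c, b), h(b, l, c) ∘ c ∘ c ∘ (c ∘ c)) ∘ b
Inside:  h(c ∘ (c ∘ (h(b, b, b) ∘ b)) ∘ b ∘ c ∘ b, l ∘ b ∘ c ∘ l ∘ b ∘ l ∘ l, c ∘ c ∘ c ∘ b ∘ ((h(b, c, b) ∘ l) ∘ c))  →  h(b ∘ b ∘ b ∘ c ∘ c ∘ c ∘ h(b, b, b), b ∘ b ∘ c ∘ l ∘ l ∘ l ∘ l, b ∘ c ∘ c ∘ c ∘ c ∘ h(b, c, b) ∘ l)
Canonicalize subterm:  h(b ∘ h(b ∘ ((c ∘ l) ∘ c), b, c), b, b)  →  h(b ∘ h(b ∘ c ∘ c ∘ l, b, c), b, b)
Canonicalize subterm:  h(h(c ∘ c ∘ c, b ∘ c, h(b, b, c)), h(c, b, c) ∘ b ∘ b ∘ h(b, c, b) ∘ l ∘ h(c, c, b), h(b, l, c) ∘ c ∘ c ∘ (c ∘ c))  →  h(h(c ∘ c ∘ c, b ∘ c, h(b, b, c)), b ∘ b ∘ h(b, c, b) ∘ h(c, b, c) ∘ h(c, c, b) ∘ l, c ∘ c ∘ c ∘ c ∘ h(b, l, c))
Sort:  b ∘ c ∘ c ∘ h(b ∘ b ∘ b ∘ c ∘ c ∘ c ∘ h(b, b, b), b ∘ b ∘ c ∘ l ∘ l ∘ l ∘ l, b ∘ c ∘ c ∘ c ∘ c ∘ h(b, c, b) ∘ l) ∘ h(b ∘ h(b ∘ c ∘ c ∘ l, b, c), b, b) ∘ h(h(c ∘ c ∘ c, b ∘ c, h(b, b, c)), b ∘ b ∘ h(b, c, b) ∘ h(c, b, c) ∘ h(c, c, b) ∘ l, c ∘ c ∘ c ∘ c ∘ h(b, l, c))
Rebuild:  h(b ∘ c ∘ c ∘ h(b ∘ b ∘ b ∘ c ∘ c ∘ c ∘ h(b, b, b), b ∘ b ∘ c ∘ l ∘ l ∘ l ∘ l, b ∘ c ∘ c ∘ c ∘ c ∘ h(b, c, b) ∘ l) ∘ h(b ∘ h(b ∘ c ∘ c ∘ l, b, c), b, b) ∘ h(h(c ∘ c ∘ c, b ∘ c, h(b, b, c)), b ∘ b ∘ h(b, c, b) ∘ h(c, b, c) ∘ h(c, c, b) ∘ l, c ∘ c ∘ c ∘ c ∘ h(b, l, c)), c, l)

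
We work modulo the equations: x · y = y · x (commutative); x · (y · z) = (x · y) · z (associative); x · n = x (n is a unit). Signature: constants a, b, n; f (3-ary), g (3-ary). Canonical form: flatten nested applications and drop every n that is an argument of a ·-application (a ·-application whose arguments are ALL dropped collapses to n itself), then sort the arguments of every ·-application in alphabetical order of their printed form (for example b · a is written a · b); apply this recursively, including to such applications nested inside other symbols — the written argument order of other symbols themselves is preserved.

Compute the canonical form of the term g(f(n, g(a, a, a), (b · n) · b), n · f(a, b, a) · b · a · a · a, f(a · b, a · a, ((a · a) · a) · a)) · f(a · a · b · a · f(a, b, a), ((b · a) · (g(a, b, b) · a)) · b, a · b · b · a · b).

Inside:  g(f(n, g(a, a, a), (b · n) · b), n · f(a, b, a) · b · a · a · a, f(a · b, a · a, ((a · a) · a) · a))  →  g(f(n, g(a, a, a), b · b), a · a · a · b · f(a, b, a), f(a · b, a · a, a · a · a · a))
Simplify inside:  f(a · a · b · a · f(a, b, a), ((b · a) · (g(a, b, b) · a)) · b, a · b · b · a · b)  →  f(a · a · a · b · f(a, b, a), a · a · b · b · g(a, b, b), a · a · b · b · b)
Sort:  f(a · a · a · b · f(a, b, a), a · a · b · b · g(a, b, b), a · a · b · b · b) · g(f(n, g(a, a, a), b · b), a · a · a · b · f(a, b, a), f(a · b, a · a, a · a · a · a))

Answer: f(a · a · a · b · f(a, b, a), a · a · b · b · g(a, b, b), a · a · b · b · b) · g(f(n, g(a, a, a), b · b), a · a · a · b · f(a, b, a), f(a · b, a · a, a · a · a · a))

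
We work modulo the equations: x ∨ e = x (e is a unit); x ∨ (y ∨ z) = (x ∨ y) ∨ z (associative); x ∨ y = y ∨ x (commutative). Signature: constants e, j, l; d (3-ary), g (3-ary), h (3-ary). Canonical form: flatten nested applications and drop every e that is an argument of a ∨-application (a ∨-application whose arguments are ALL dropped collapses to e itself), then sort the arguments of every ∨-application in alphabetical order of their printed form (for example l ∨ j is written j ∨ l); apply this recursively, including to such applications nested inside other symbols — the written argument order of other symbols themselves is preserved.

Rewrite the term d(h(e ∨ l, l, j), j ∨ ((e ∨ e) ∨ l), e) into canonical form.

Answer: d(h(l, l, j), j ∨ l, e)

Derivation:
Work inside:  j ∨ ((e ∨ e) ∨ l)
Merge nested applications:  j ∨ e ∨ e ∨ l
Unit:  drop e (×2)
Sort arguments:  j ∨ l
Reassemble:  d(h(l, l, j), j ∨ l, e)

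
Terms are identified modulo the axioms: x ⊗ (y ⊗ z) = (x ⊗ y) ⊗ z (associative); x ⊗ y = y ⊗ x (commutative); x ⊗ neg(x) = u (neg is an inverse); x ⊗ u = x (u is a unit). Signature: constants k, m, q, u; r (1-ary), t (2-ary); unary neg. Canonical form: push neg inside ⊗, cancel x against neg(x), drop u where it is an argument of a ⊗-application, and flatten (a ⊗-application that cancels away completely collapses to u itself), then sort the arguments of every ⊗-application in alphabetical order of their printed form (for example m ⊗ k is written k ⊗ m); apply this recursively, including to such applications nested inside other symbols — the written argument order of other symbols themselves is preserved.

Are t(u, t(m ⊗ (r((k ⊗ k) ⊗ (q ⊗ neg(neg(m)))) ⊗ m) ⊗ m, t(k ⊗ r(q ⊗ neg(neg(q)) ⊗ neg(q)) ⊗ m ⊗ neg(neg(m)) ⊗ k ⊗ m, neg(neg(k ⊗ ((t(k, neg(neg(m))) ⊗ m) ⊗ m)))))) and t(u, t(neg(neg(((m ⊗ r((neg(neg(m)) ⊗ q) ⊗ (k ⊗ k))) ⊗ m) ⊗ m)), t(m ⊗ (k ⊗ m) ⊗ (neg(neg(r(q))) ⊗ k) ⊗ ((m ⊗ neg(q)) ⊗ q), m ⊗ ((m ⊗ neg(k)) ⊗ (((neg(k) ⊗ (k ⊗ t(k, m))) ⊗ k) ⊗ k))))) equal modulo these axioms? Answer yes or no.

Left:  t(u, t(m ⊗ (r((k ⊗ k) ⊗ (q ⊗ neg(neg(m)))) ⊗ m) ⊗ m, t(k ⊗ r(q ⊗ neg(neg(q)) ⊗ neg(q)) ⊗ m ⊗ neg(neg(m)) ⊗ k ⊗ m, neg(neg(k ⊗ ((t(k, neg(neg(m))) ⊗ m) ⊗ m))))))
  Descend into:  k ⊗ r(q ⊗ neg(neg(q)) ⊗ neg(q)) ⊗ m ⊗ neg(neg(m)) ⊗ k ⊗ m
  Push neg inside:  distribute neg over ⊗ and collapse double neg
  Collect:  k ⊗ k ⊗ r(q) ⊗ m ⊗ m ⊗ m
  Sort:  k ⊗ k ⊗ m ⊗ m ⊗ m ⊗ r(q)
  Reassemble:  t(u, t(m ⊗ m ⊗ m ⊗ r(k ⊗ k ⊗ m ⊗ q), t(k ⊗ k ⊗ m ⊗ m ⊗ m ⊗ r(q), k ⊗ m ⊗ m ⊗ t(k, m))))
Right:  t(u, t(neg(neg(((m ⊗ r((neg(neg(m)) ⊗ q) ⊗ (k ⊗ k))) ⊗ m) ⊗ m)), t(m ⊗ (k ⊗ m) ⊗ (neg(neg(r(q))) ⊗ k) ⊗ ((m ⊗ neg(q)) ⊗ q), m ⊗ ((m ⊗ neg(k)) ⊗ (((neg(k) ⊗ (k ⊗ t(k, m))) ⊗ k) ⊗ k)))))
  Work inside:  m ⊗ ((m ⊗ neg(k)) ⊗ (((neg(k) ⊗ (k ⊗ t(k, m))) ⊗ k) ⊗ k))
  Collect:  m ⊗ m ⊗ k ⊗ t(k, m)
  Order the arguments:  k ⊗ m ⊗ m ⊗ t(k, m)
  Reassemble:  t(u, t(m ⊗ m ⊗ m ⊗ r(k ⊗ k ⊗ m ⊗ q), t(k ⊗ k ⊗ m ⊗ m ⊗ m ⊗ r(q), k ⊗ m ⊗ m ⊗ t(k, m))))

Answer: yes — both canonical forms are t(u, t(m ⊗ m ⊗ m ⊗ r(k ⊗ k ⊗ m ⊗ q), t(k ⊗ k ⊗ m ⊗ m ⊗ m ⊗ r(q), k ⊗ m ⊗ m ⊗ t(k, m))))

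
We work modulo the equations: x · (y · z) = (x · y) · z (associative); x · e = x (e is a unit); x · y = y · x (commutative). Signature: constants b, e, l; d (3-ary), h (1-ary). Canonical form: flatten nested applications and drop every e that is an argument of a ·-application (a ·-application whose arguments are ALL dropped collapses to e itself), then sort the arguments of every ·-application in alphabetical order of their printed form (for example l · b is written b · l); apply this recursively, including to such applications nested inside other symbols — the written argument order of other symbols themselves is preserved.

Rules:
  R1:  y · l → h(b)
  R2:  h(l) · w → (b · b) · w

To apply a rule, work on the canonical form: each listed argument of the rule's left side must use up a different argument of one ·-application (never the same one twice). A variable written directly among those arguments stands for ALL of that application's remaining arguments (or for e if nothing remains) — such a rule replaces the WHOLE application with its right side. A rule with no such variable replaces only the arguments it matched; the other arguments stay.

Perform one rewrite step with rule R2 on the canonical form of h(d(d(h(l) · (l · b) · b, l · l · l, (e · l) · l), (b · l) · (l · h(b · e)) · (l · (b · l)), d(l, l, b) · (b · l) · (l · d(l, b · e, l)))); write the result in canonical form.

Answer: h(d(d(b · b · b · b · l, l · l · l, l · l), b · b · h(b) · l · l · l · l, b · d(l, b, l) · d(l, l, b) · l · l))

Derivation:
Canonical form:  h(d(d(b · b · h(l) · l, l · l · l, l · l), b · b · h(b) · l · l · l · l, b · d(l, b, l) · d(l, l, b) · l · l))
Match R2:  consume h(l);  w := b · b · l
The extension variable absorbs all remaining arguments, so the whole application is rewritten.
Giving:  h(d(d(b · b · b · b · l, l · l · l, l · l), b · b · h(b) · l · l · l · l, b · d(l, b, l) · d(l, l, b) · l · l))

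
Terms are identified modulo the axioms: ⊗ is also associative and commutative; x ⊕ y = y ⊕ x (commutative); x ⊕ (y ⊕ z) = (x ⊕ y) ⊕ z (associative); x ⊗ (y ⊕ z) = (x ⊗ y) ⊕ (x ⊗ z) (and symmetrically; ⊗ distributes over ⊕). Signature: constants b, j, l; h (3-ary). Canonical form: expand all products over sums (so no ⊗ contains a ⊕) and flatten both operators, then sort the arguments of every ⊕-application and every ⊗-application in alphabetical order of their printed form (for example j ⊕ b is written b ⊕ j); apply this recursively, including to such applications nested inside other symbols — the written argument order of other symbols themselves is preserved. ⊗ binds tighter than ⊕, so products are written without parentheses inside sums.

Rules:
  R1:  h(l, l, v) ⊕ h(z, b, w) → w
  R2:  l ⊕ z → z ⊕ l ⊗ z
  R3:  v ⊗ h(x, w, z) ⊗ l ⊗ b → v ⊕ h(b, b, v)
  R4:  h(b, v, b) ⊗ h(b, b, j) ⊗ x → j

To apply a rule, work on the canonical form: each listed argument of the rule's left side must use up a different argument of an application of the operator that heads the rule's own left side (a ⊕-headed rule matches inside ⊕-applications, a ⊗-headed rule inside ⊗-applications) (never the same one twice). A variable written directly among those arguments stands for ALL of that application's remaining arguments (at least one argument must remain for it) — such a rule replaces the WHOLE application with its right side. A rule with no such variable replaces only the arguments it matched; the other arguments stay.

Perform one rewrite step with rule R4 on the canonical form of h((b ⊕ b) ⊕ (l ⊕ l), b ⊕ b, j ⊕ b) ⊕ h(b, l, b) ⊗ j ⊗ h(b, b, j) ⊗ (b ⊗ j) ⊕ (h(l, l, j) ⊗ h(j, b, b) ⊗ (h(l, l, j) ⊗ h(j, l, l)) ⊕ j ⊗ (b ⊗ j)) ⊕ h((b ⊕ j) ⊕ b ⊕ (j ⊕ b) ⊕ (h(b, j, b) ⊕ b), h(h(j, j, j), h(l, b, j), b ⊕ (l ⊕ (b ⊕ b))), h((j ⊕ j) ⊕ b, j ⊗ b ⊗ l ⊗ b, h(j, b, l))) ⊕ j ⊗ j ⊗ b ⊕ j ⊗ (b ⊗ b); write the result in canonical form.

Answer: b ⊗ b ⊗ j ⊕ b ⊗ j ⊗ j ⊕ b ⊗ j ⊗ j ⊕ h(b ⊕ b ⊕ b ⊕ b ⊕ h(b, j, b) ⊕ j ⊕ j, h(h(j, j, j), h(l, b, j), b ⊕ b ⊕ b ⊕ l), h(b ⊕ j ⊕ j, b ⊗ b ⊗ j ⊗ l, h(j, b, l))) ⊕ h(b ⊕ b ⊕ l ⊕ l, b ⊕ b, b ⊕ j) ⊕ h(j, b, b) ⊗ h(j, l, l) ⊗ h(l, l, j) ⊗ h(l, l, j) ⊕ j

Derivation:
Canonical form:  b ⊗ b ⊗ j ⊕ b ⊗ h(b, b, j) ⊗ h(b, l, b) ⊗ j ⊗ j ⊕ b ⊗ j ⊗ j ⊕ b ⊗ j ⊗ j ⊕ h(b ⊕ b ⊕ b ⊕ b ⊕ h(b, j, b) ⊕ j ⊕ j, h(h(j, j, j), h(l, b, j), b ⊕ b ⊕ b ⊕ l), h(b ⊕ j ⊕ j, b ⊗ b ⊗ j ⊗ l, h(j, b, l))) ⊕ h(b ⊕ b ⊕ l ⊕ l, b ⊕ b, b ⊕ j) ⊕ h(j, b, b) ⊗ h(j, l, l) ⊗ h(l, l, j) ⊗ h(l, l, j)
Match R4:  consume h(b, b, j), h(b, l, b);  v := l, x := b ⊗ j ⊗ j
The variable takes the whole remainder — replace the entire application.
Result:  b ⊗ b ⊗ j ⊕ b ⊗ j ⊗ j ⊕ b ⊗ j ⊗ j ⊕ h(b ⊕ b ⊕ b ⊕ b ⊕ h(b, j, b) ⊕ j ⊕ j, h(h(j, j, j), h(l, b, j), b ⊕ b ⊕ b ⊕ l), h(b ⊕ j ⊕ j, b ⊗ b ⊗ j ⊗ l, h(j, b, l))) ⊕ h(b ⊕ b ⊕ l ⊕ l, b ⊕ b, b ⊕ j) ⊕ h(j, b, b) ⊗ h(j, l, l) ⊗ h(l, l, j) ⊗ h(l, l, j) ⊕ j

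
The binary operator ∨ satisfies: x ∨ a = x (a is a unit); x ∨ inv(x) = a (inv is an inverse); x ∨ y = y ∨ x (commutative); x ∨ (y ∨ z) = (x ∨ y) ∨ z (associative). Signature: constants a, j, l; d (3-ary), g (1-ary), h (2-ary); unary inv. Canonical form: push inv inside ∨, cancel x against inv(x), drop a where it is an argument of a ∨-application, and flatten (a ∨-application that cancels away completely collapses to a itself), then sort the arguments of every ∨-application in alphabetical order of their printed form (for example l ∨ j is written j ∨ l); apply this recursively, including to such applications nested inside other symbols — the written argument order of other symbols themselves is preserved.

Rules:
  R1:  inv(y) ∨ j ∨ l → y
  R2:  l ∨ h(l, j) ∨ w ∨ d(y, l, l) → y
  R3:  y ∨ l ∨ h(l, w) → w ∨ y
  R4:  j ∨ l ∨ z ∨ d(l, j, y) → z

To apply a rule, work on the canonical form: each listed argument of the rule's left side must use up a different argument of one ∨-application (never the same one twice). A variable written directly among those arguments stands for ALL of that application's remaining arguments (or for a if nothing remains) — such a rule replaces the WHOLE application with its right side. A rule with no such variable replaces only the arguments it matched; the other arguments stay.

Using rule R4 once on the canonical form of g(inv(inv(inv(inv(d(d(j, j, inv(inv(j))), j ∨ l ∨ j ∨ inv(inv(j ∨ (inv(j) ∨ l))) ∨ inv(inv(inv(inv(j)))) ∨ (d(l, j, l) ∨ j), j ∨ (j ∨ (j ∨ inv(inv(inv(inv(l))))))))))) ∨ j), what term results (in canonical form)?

Canonical form:  g(d(d(j, j, j), d(l, j, l) ∨ j ∨ j ∨ j ∨ j ∨ l ∨ l, j ∨ j ∨ j ∨ l) ∨ j)
Apply R4:  consuming d(l, j, l), j, l;  y := l, z := j ∨ j ∨ j ∨ l
Every leftover argument binds to the variable; the entire application is replaced.
Result:  g(d(d(j, j, j), j ∨ j ∨ j ∨ l, j ∨ j ∨ j ∨ l) ∨ j)

Answer: g(d(d(j, j, j), j ∨ j ∨ j ∨ l, j ∨ j ∨ j ∨ l) ∨ j)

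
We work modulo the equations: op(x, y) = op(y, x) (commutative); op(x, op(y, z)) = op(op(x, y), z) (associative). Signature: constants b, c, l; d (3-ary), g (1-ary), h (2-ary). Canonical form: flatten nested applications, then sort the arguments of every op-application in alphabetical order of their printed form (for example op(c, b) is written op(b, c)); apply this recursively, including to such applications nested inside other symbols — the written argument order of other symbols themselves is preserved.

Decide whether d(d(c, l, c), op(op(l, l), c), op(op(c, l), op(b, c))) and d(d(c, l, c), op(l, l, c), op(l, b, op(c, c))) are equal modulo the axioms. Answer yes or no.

Left:  d(d(c, l, c), op(op(l, l), c), op(op(c, l), op(b, c)))
  Focus inside:  op(op(c, l), op(b, c))
  Flatten:  op(c, l, b, c)
  Sort:  op(b, c, c, l)
  Put back:  d(d(c, l, c), op(c, l, l), op(b, c, c, l))
Right:  d(d(c, l, c), op(l, l, c), op(l, b, op(c, c)))
  Work inside:  op(l, b, op(c, c))
  Flatten:  op(l, b, c, c)
  Sort:  op(b, c, c, l)
  Put back:  d(d(c, l, c), op(c, l, l), op(b, c, c, l))

Answer: yes — both canonical forms are d(d(c, l, c), op(c, l, l), op(b, c, c, l))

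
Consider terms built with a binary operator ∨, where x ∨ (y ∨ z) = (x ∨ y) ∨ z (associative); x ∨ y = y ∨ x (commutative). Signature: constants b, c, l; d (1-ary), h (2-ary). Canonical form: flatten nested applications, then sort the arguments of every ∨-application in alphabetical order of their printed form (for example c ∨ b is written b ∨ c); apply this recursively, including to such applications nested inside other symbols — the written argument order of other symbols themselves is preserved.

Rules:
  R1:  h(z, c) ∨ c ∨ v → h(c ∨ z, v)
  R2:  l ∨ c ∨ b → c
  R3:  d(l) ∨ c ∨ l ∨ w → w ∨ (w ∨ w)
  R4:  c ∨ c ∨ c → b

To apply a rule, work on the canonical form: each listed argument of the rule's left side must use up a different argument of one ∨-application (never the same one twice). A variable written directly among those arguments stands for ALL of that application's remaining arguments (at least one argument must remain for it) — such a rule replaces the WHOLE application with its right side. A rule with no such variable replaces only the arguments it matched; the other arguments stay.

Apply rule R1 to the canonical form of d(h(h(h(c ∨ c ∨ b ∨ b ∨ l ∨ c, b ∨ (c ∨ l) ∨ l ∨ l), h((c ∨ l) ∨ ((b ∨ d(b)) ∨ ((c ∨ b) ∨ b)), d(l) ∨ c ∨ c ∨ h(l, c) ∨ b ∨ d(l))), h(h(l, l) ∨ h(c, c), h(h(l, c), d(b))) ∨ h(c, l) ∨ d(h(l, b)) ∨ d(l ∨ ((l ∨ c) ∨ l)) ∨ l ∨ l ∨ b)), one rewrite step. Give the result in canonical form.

Answer: d(h(h(h(b ∨ b ∨ c ∨ c ∨ c ∨ l, b ∨ c ∨ l ∨ l ∨ l), h(b ∨ b ∨ b ∨ c ∨ c ∨ d(b) ∨ l, h(c ∨ l, b ∨ c ∨ d(l) ∨ d(l)))), b ∨ d(c ∨ l ∨ l ∨ l) ∨ d(h(l, b)) ∨ h(c, l) ∨ h(h(c, c) ∨ h(l, l), h(h(l, c), d(b))) ∨ l ∨ l))

Derivation:
Canonical form:  d(h(h(h(b ∨ b ∨ c ∨ c ∨ c ∨ l, b ∨ c ∨ l ∨ l ∨ l), h(b ∨ b ∨ b ∨ c ∨ c ∨ d(b) ∨ l, b ∨ c ∨ c ∨ d(l) ∨ d(l) ∨ h(l, c))), b ∨ d(c ∨ l ∨ l ∨ l) ∨ d(h(l, b)) ∨ h(c, l) ∨ h(h(c, c) ∨ h(l, l), h(h(l, c), d(b))) ∨ l ∨ l))
Match R1:  consume c, h(l, c);  v := b ∨ c ∨ d(l) ∨ d(l), z := l
The variable takes the whole remainder — replace the entire application.
Giving:  d(h(h(h(b ∨ b ∨ c ∨ c ∨ c ∨ l, b ∨ c ∨ l ∨ l ∨ l), h(b ∨ b ∨ b ∨ c ∨ c ∨ d(b) ∨ l, h(c ∨ l, b ∨ c ∨ d(l) ∨ d(l)))), b ∨ d(c ∨ l ∨ l ∨ l) ∨ d(h(l, b)) ∨ h(c, l) ∨ h(h(c, c) ∨ h(l, l), h(h(l, c), d(b))) ∨ l ∨ l))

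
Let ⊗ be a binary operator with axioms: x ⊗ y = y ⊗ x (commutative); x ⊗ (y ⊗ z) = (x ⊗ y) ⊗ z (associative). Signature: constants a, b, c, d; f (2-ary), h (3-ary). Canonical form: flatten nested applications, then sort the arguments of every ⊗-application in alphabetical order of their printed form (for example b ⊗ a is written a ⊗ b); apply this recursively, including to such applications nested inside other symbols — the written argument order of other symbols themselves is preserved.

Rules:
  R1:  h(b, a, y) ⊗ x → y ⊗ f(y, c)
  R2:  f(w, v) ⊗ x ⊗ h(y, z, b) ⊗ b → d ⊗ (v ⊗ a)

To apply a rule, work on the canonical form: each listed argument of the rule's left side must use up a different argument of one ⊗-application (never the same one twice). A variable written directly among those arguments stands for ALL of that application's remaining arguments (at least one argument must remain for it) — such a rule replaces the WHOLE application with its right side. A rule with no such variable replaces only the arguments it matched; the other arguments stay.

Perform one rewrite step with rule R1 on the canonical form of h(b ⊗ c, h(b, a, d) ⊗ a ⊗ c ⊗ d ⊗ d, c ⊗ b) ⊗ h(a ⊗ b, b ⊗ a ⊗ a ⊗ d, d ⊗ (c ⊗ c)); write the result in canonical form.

Canonical form:  h(a ⊗ b, a ⊗ a ⊗ b ⊗ d, c ⊗ c ⊗ d) ⊗ h(b ⊗ c, a ⊗ c ⊗ d ⊗ d ⊗ h(b, a, d), b ⊗ c)
Match R1:  consume h(b, a, d);  x := a ⊗ c ⊗ d ⊗ d, y := d
The variable takes the whole remainder — replace the entire application.
New term:  h(a ⊗ b, a ⊗ a ⊗ b ⊗ d, c ⊗ c ⊗ d) ⊗ h(b ⊗ c, d ⊗ f(d, c), b ⊗ c)

Answer: h(a ⊗ b, a ⊗ a ⊗ b ⊗ d, c ⊗ c ⊗ d) ⊗ h(b ⊗ c, d ⊗ f(d, c), b ⊗ c)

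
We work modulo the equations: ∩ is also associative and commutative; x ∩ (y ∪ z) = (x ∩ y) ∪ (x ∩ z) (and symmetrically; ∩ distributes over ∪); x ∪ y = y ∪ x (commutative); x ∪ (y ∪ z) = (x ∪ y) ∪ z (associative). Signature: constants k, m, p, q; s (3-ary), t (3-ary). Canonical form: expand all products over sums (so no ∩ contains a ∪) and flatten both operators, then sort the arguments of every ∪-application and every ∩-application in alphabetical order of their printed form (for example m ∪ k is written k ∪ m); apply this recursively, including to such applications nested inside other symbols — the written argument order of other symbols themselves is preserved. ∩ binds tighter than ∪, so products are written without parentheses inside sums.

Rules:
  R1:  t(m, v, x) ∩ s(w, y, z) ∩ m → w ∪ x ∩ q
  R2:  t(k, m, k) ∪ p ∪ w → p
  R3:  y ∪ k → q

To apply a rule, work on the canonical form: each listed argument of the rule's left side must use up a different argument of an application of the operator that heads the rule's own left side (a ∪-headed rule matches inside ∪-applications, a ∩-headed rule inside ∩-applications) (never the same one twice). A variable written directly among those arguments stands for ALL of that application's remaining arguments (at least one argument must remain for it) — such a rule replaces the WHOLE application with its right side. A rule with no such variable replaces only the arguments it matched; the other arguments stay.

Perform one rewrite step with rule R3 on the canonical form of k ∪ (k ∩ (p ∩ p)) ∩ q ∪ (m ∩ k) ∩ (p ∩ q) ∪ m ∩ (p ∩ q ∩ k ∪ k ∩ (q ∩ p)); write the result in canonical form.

Canonical form:  k ∪ k ∩ m ∩ p ∩ q ∪ k ∩ m ∩ p ∩ q ∪ k ∩ m ∩ p ∩ q ∪ k ∩ p ∩ p ∩ q
Match R3:  consume k;  y := k ∩ m ∩ p ∩ q ∪ k ∩ m ∩ p ∩ q ∪ k ∩ m ∩ p ∩ q ∪ k ∩ p ∩ p ∩ q
Every leftover argument binds to the variable; the entire application is replaced.
Result:  q

Answer: q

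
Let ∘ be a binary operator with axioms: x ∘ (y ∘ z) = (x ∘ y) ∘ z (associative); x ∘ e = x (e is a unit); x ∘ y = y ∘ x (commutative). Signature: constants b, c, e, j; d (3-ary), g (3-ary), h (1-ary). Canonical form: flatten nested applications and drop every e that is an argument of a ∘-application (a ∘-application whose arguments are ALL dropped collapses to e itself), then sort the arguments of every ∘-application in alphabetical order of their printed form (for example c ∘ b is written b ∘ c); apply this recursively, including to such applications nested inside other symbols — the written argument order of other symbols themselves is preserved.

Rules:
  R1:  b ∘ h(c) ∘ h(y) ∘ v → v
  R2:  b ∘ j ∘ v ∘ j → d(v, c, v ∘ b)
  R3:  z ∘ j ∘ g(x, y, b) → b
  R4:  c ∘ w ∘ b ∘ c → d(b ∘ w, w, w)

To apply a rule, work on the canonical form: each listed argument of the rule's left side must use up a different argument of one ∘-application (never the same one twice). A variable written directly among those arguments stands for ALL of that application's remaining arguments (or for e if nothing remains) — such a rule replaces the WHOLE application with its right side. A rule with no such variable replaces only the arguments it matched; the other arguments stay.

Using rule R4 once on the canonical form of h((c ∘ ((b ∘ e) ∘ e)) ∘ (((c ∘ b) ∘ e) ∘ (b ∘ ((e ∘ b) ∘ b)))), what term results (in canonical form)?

Answer: h(d(b ∘ b ∘ b ∘ b ∘ b, b ∘ b ∘ b ∘ b, b ∘ b ∘ b ∘ b))

Derivation:
Canonical form:  h(b ∘ b ∘ b ∘ b ∘ b ∘ c ∘ c)
Match R4:  consume b, c, c;  w := b ∘ b ∘ b ∘ b
The extension variable absorbs all remaining arguments, so the whole application is rewritten.
New term:  h(d(b ∘ b ∘ b ∘ b ∘ b, b ∘ b ∘ b ∘ b, b ∘ b ∘ b ∘ b))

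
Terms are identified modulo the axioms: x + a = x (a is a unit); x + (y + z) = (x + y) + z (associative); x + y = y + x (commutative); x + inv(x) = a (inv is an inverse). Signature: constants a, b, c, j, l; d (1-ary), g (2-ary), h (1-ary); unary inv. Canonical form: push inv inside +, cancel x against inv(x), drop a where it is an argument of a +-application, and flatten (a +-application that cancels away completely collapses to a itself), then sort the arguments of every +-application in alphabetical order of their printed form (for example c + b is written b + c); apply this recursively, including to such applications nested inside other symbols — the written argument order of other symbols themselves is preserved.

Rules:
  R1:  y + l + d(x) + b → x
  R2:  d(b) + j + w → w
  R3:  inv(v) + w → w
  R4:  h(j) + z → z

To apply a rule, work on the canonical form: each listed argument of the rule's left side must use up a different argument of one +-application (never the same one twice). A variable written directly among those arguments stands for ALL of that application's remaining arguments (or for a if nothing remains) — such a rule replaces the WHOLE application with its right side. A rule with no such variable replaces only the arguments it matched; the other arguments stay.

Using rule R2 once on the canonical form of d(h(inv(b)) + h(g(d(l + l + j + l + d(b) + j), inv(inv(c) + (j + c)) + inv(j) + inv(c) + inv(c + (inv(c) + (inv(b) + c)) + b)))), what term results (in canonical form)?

Canonical form:  d(h(g(d(d(b) + j + j + l + l + l), inv(c) + inv(c) + inv(j) + inv(j))) + h(inv(b)))
Match R2:  consume d(b), j;  w := j + l + l + l
The extension variable absorbs all remaining arguments, so the whole application is rewritten.
New term:  d(h(g(d(j + l + l + l), inv(c) + inv(c) + inv(j) + inv(j))) + h(inv(b)))

Answer: d(h(g(d(j + l + l + l), inv(c) + inv(c) + inv(j) + inv(j))) + h(inv(b)))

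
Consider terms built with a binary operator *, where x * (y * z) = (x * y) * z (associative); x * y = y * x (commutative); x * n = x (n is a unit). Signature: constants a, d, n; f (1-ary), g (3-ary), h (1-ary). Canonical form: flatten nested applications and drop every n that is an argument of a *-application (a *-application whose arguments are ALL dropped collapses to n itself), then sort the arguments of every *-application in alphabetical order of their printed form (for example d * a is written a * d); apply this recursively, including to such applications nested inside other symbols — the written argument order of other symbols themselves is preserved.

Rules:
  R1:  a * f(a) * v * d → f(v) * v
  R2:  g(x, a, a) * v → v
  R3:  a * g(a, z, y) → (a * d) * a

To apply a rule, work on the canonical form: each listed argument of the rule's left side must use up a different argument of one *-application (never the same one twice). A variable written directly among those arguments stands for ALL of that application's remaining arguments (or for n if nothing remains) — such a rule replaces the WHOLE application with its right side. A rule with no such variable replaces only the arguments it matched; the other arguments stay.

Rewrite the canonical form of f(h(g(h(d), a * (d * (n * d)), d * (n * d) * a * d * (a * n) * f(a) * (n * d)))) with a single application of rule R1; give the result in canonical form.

Canonical form:  f(h(g(h(d), a * d * d, a * a * d * d * d * d * f(a))))
R1 matches:  uses a, d, f(a);  v := a * d * d * d
The variable takes the whole remainder — replace the entire application.
Result:  f(h(g(h(d), a * d * d, a * d * d * d * f(a * d * d * d))))

Answer: f(h(g(h(d), a * d * d, a * d * d * d * f(a * d * d * d))))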